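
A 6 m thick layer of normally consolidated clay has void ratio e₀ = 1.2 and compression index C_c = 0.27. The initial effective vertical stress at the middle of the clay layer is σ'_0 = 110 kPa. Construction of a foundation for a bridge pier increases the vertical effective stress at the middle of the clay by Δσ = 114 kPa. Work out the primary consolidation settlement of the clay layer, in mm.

S_c ≈ 227 mm

Final effective stress: σ'_f = σ'_0 + Δσ = 110 + 114 = 224 kPa.
Normally consolidated clay, so the full stress increment lies on the virgin compression line:
S_c = C_c·H/(1+e₀)·log₁₀(σ'_f/σ'_0) = 0.27×6/(1+1.2)×log₁₀(224/110)
    = 0.73636 × 0.30886 = 0.2274 m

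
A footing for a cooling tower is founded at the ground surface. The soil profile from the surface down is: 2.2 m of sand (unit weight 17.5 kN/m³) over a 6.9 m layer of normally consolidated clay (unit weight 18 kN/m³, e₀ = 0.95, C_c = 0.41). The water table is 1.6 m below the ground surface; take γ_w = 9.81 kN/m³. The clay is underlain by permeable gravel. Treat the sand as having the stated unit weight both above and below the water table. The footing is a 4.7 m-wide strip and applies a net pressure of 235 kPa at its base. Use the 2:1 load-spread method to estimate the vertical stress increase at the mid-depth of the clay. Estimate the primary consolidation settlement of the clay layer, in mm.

S_c ≈ 638 mm

Mid-depth of clay below the ground surface: z = 2.2 + 6.9/2 = 5.65 m.
Total vertical stress at mid-clay: σ_v = 17.5×2.2 + 18×3.45 = 100.6 kPa.
Pore pressure: u = 9.81×(5.65 − 1.6) = 39.73 kPa.
Initial effective stress: σ'_0 = σ_v − u = 100.6 − 39.73 = 60.87 kPa.
Stress increase at mid-clay by the 2:1 spreading method:
Δσ = qB/(B+z) = 235×4.7/(4.7+5.65) = 106.71 kPa
Final effective stress: σ'_f = σ'_0 + Δσ = 60.87 + 106.71 = 167.58 kPa.
Normally consolidated clay, so the full stress increment lies on the virgin compression line:
S_c = C_c·H/(1+e₀)·log₁₀(σ'_f/σ'_0) = 0.41×6.9/(1+0.95)×log₁₀(167.58/60.87)
    = 1.4508 × 0.43982 = 0.6381 m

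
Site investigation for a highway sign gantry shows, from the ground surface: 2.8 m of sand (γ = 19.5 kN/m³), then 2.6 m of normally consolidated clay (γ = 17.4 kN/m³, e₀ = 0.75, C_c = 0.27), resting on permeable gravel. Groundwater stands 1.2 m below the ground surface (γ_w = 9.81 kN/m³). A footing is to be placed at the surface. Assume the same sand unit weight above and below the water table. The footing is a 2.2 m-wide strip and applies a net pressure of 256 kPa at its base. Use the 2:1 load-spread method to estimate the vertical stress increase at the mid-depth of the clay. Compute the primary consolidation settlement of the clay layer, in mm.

Mid-depth of clay below the ground surface: z = 2.8 + 2.6/2 = 4.1 m.
Total vertical stress at mid-clay: σ_v = 19.5×2.8 + 17.4×1.3 = 77.22 kPa.
Pore pressure: u = 9.81×(4.1 − 1.2) = 28.449 kPa.
Initial effective stress: σ'_0 = σ_v − u = 77.22 − 28.449 = 48.771 kPa.
Stress increase at mid-clay by the 2:1 spreading method:
Δσ = qB/(B+z) = 256×2.2/(2.2+4.1) = 89.397 kPa
Final effective stress: σ'_f = σ'_0 + Δσ = 48.771 + 89.397 = 138.17 kPa.
Normally consolidated clay, so the full stress increment lies on the virgin compression line:
S_c = C_c·H/(1+e₀)·log₁₀(σ'_f/σ'_0) = 0.27×2.6/(1+0.75)×log₁₀(138.17/48.771)
    = 0.40114 × 0.45225 = 0.1814 m

S_c ≈ 181 mm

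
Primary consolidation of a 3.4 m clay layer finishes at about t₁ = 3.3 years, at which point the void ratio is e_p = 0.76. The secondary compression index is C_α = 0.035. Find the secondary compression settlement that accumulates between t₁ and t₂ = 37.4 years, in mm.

S_s ≈ 71.3 mm

Secondary compression: S_s = C_α·H/(1+e_p)·log₁₀(t₂/t₁)
S_s = 0.035×3.4/(1+0.76)×log₁₀(37.4/3.3)
    = 0.06761 × 1.054 = 0.07129 m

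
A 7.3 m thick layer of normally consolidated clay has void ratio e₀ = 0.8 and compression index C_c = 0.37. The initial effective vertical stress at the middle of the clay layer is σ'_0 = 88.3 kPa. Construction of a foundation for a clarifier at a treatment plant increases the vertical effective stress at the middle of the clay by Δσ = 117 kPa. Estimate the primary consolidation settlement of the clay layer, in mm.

S_c ≈ 550 mm

Final effective stress: σ'_f = σ'_0 + Δσ = 88.3 + 117 = 205.3 kPa.
Normally consolidated clay, so the full stress increment lies on the virgin compression line:
S_c = C_c·H/(1+e₀)·log₁₀(σ'_f/σ'_0) = 0.37×7.3/(1+0.8)×log₁₀(205.3/88.3)
    = 1.5006 × 0.36643 = 0.5499 m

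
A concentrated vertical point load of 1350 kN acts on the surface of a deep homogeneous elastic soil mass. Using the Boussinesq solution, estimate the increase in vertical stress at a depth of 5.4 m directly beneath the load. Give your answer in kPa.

Boussinesq vertical stress below a point load on an elastic half-space:
Δσ_z = 3P/(2πz²) · [1 + (r/z)²]^(−5/2)
r/z = 0/5.4 = 0; [1+(r/z)²]^(−5/2) = 1.
Δσ_z = 3×1350/(2π×5.4²) × 1 = 22.105 × 1 = 22.11 kPa

Δσ_z ≈ 22.1 kPa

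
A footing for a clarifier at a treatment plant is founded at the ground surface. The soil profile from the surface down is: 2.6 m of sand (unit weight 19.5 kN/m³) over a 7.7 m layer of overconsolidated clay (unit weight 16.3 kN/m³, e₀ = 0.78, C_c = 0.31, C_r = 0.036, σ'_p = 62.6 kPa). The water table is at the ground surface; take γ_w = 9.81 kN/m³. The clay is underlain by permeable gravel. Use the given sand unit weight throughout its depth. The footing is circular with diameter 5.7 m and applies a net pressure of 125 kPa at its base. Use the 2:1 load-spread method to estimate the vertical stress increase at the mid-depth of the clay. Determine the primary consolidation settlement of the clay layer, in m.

Mid-depth of clay below the ground surface: z = 2.6 + 7.7/2 = 6.45 m.
Total vertical stress at mid-clay: σ_v = 19.5×2.6 + 16.3×3.85 = 113.46 kPa.
Pore pressure: u = 9.81×(6.45 − 0) = 63.275 kPa.
Initial effective stress: σ'_0 = σ_v − u = 113.46 − 63.275 = 50.185 kPa.
Stress increase at mid-clay by the 2:1 spreading method:
Δσ ≈ qD²/(D+z)² = 125×5.7²/(5.7+6.45)² = 27.511 kPa
Final effective stress: σ'_f = 50.185 + 27.511 = 77.696 kPa.
σ'_f = 77.696 > σ'_p = 62.6 kPa, so the stress path crosses the preconsolidation pressure — recompression up to σ'_p, then virgin compression beyond:
S_c = H/(1+e₀)·[C_r·log₁₀(σ'_p/σ'_0) + C_c·log₁₀(σ'_f/σ'_p)]
    = 7.7/1.78 × [0.036×log₁₀(62.6/50.185) + 0.31×log₁₀(77.696/62.6)]
    = 4.3258 × [0.003456 + 0.029086] = 0.1408 m

S_c ≈ 0.141 m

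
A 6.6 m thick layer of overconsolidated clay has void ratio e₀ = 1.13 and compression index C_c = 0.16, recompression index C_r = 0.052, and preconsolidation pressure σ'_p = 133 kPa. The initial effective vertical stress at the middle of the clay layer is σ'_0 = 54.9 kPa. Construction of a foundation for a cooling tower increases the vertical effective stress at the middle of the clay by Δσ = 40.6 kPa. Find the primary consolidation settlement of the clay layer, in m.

S_c ≈ 0.0387 m

Final effective stress: σ'_f = 54.9 + 40.6 = 95.5 kPa.
σ'_f = 95.5 ≤ σ'_p = 133 kPa, so the clay remains overconsolidated and only the recompression index applies:
S_c = C_r·H/(1+e₀)·log₁₀(σ'_f/σ'_0) = 0.052×6.6/2.13×log₁₀(95.5/54.9)
    = 0.16113 × 0.24043 = 0.03874 m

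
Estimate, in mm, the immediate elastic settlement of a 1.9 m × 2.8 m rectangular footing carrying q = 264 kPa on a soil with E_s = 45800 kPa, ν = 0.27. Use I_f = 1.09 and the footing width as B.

Immediate (elastic) settlement: S_e = q·B·(1−ν²)/E_s · I_f.
S_e = 264 × 1.9 × (1 − 0.27²) / 45800 × 1.09
    = 264 × 1.9 × 0.9271 / 45800 × 1.09
    = 0.01107 m = 11.07 mm

S_e ≈ 11.1 mm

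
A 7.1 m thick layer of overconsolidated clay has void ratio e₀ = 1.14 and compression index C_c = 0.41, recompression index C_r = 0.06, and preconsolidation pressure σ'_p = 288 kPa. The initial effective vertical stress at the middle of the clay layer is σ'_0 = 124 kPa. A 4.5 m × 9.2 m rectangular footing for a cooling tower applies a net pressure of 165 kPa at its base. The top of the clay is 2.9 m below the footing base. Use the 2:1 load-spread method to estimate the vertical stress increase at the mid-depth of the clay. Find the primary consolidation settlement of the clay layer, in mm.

Mid-depth of clay below the footing base: z = 2.9 + 7.1/2 = 6.45 m.
Stress increase at mid-clay by the 2:1 spreading method:
Δσ = qBL/((B+z)(L+z)) = 165×4.5×9.2/((4.5+6.45)(9.2+6.45)) = 39.862 kPa
Final effective stress: σ'_f = 124 + 39.862 = 163.86 kPa.
σ'_f = 163.86 ≤ σ'_p = 288 kPa, so the clay remains overconsolidated and only the recompression index applies:
S_c = C_r·H/(1+e₀)·log₁₀(σ'_f/σ'_0) = 0.06×7.1/2.14×log₁₀(163.86/124)
    = 0.19907 × 0.12105 = 0.0241 m

S_c ≈ 24.1 mm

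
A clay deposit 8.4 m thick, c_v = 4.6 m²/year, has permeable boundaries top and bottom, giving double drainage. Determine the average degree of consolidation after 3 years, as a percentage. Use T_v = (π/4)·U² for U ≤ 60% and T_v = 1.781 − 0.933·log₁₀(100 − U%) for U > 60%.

Drainage path length: H_d = H/2 = 4.2 m (double drainage).
T_v = c_v·t/H_d² = 4.6×3/4.2² = 0.78231.
T_v = 0.78231 corresponds to the U > 60% branch:
U = 1 − 10^((1.781 − T_v)/0.933)/100 = 0.8824

U ≈ 88.2 %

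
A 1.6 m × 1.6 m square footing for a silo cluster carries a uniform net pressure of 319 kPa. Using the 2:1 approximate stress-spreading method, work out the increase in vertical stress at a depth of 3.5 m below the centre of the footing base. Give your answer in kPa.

Δσ_z ≈ 31.4 kPa

By the 2:1 method the load spreads at 1 horizontal : 2 vertical, so at depth z the loaded area has grown by z in each plan dimension:
Δσ = qBL/((B+z)(L+z)) = 319×1.6×1.6/((1.6+3.5)(1.6+3.5)) = 31.397 kPa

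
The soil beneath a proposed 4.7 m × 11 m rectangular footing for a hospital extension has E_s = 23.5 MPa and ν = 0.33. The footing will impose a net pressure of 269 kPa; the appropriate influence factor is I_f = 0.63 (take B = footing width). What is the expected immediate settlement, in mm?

S_e ≈ 30.2 mm

Immediate (elastic) settlement: S_e = q·B·(1−ν²)/E_s · I_f.
E_s = 23.5 MPa = 23500 kPa.
S_e = 269 × 4.7 × (1 − 0.33²) / 23500 × 0.63
    = 269 × 4.7 × 0.8911 / 23500 × 0.63
    = 0.0302 m = 30.2 mm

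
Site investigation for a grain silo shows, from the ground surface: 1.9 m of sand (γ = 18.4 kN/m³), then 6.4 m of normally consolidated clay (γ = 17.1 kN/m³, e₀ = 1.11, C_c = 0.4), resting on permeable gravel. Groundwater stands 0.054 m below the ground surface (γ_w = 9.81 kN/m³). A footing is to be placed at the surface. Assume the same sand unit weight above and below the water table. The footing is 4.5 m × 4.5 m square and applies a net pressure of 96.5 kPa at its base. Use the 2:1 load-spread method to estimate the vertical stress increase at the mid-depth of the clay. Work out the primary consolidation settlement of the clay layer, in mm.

Mid-depth of clay below the ground surface: z = 1.9 + 6.4/2 = 5.1 m.
Total vertical stress at mid-clay: σ_v = 18.4×1.9 + 17.1×3.2 = 89.68 kPa.
Pore pressure: u = 9.81×(5.1 − 0.054) = 49.501 kPa.
Initial effective stress: σ'_0 = σ_v − u = 89.68 − 49.501 = 40.179 kPa.
Stress increase at mid-clay by the 2:1 spreading method:
Δσ = qBL/((B+z)(L+z)) = 96.5×4.5×4.5/((4.5+5.1)(4.5+5.1)) = 21.204 kPa
Final effective stress: σ'_f = σ'_0 + Δσ = 40.179 + 21.204 = 61.383 kPa.
Normally consolidated clay, so the full stress increment lies on the virgin compression line:
S_c = C_c·H/(1+e₀)·log₁₀(σ'_f/σ'_0) = 0.4×6.4/(1+1.11)×log₁₀(61.383/40.179)
    = 1.2133 × 0.18405 = 0.2233 m

S_c ≈ 223 mm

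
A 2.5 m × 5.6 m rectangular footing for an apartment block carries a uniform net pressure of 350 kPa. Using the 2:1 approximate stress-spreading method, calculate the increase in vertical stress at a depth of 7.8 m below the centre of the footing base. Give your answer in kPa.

Δσ_z ≈ 35.5 kPa

By the 2:1 method the load spreads at 1 horizontal : 2 vertical, so at depth z the loaded area has grown by z in each plan dimension:
Δσ = qBL/((B+z)(L+z)) = 350×2.5×5.6/((2.5+7.8)(5.6+7.8)) = 35.502 kPa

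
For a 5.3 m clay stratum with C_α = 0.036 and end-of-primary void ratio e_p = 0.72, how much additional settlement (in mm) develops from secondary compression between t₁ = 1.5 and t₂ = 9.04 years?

Secondary compression: S_s = C_α·H/(1+e_p)·log₁₀(t₂/t₁)
S_s = 0.036×5.3/(1+0.72)×log₁₀(9.04/1.5)
    = 0.1109 × 0.7801 = 0.08653 m

S_s ≈ 86.5 mm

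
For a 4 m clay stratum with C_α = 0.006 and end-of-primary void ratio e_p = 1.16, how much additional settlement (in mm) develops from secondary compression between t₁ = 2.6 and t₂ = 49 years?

S_s ≈ 14.2 mm

Secondary compression: S_s = C_α·H/(1+e_p)·log₁₀(t₂/t₁)
S_s = 0.006×4/(1+1.16)×log₁₀(49/2.6)
    = 0.01111 × 1.275 = 0.01417 m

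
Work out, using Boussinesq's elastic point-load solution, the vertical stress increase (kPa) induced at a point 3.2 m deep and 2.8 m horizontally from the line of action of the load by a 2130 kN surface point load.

Δσ_z ≈ 24 kPa

Boussinesq vertical stress below a point load on an elastic half-space:
Δσ_z = 3P/(2πz²) · [1 + (r/z)²]^(−5/2)
r/z = 2.8/3.2 = 0.875; [1+(r/z)²]^(−5/2) = 0.24141.
Δσ_z = 3×2130/(2π×3.2²) × 0.24141 = 99.316 × 0.24141 = 23.98 kPa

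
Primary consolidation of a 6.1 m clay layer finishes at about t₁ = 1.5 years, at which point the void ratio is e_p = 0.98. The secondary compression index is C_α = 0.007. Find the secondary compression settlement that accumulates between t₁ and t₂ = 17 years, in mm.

Secondary compression: S_s = C_α·H/(1+e_p)·log₁₀(t₂/t₁)
S_s = 0.007×6.1/(1+0.98)×log₁₀(17/1.5)
    = 0.02157 × 1.054 = 0.02274 m

S_s ≈ 22.7 mm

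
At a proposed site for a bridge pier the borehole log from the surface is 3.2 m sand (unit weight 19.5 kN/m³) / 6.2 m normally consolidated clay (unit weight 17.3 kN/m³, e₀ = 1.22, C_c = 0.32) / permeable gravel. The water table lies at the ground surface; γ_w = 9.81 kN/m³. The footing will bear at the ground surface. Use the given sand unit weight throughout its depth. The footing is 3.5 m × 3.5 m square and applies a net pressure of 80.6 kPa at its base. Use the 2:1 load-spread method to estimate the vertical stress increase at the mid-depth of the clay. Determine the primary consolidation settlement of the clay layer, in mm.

Mid-depth of clay below the ground surface: z = 3.2 + 6.2/2 = 6.3 m.
Total vertical stress at mid-clay: σ_v = 19.5×3.2 + 17.3×3.1 = 116.03 kPa.
Pore pressure: u = 9.81×(6.3 − 0) = 61.803 kPa.
Initial effective stress: σ'_0 = σ_v − u = 116.03 − 61.803 = 54.227 kPa.
Stress increase at mid-clay by the 2:1 spreading method:
Δσ = qBL/((B+z)(L+z)) = 80.6×3.5×3.5/((3.5+6.3)(3.5+6.3)) = 10.281 kPa
Final effective stress: σ'_f = σ'_0 + Δσ = 54.227 + 10.281 = 64.508 kPa.
Normally consolidated clay, so the full stress increment lies on the virgin compression line:
S_c = C_c·H/(1+e₀)·log₁₀(σ'_f/σ'_0) = 0.32×6.2/(1+1.22)×log₁₀(64.508/54.227)
    = 0.89369 × 0.075398 = 0.06738 m

S_c ≈ 67.4 mm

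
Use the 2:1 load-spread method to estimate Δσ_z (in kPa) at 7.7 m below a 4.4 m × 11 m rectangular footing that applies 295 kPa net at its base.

Δσ_z ≈ 63.1 kPa

By the 2:1 method the load spreads at 1 horizontal : 2 vertical, so at depth z the loaded area has grown by z in each plan dimension:
Δσ = qBL/((B+z)(L+z)) = 295×4.4×11/((4.4+7.7)(11+7.7)) = 63.102 kPa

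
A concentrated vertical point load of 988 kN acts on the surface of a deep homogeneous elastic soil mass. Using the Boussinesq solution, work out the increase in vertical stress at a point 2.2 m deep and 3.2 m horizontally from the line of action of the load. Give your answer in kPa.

Boussinesq vertical stress below a point load on an elastic half-space:
Δσ_z = 3P/(2πz²) · [1 + (r/z)²]^(−5/2)
r/z = 3.2/2.2 = 1.4545; [1+(r/z)²]^(−5/2) = 0.058359.
Δσ_z = 3×988/(2π×2.2²) × 0.058359 = 97.466 × 0.058359 = 5.688 kPa

Δσ_z ≈ 5.69 kPa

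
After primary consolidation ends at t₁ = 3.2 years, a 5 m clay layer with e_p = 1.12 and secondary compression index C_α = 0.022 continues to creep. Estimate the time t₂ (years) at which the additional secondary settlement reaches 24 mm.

t₂ ≈ 9.28 years

S_s = C_α·H/(1+e_p)·log₁₀(t₂/t₁) ⇒ log₁₀(t₂/t₁) = S_s·(1+e_p)/(C_α·H).
log₁₀(t₂/t₁) = 0.024 × (1+1.12) / (0.022×5) = 0.4625
t₂ = t₁ × 10^0.4625 = 3.2 × 2.901 = 9.283 years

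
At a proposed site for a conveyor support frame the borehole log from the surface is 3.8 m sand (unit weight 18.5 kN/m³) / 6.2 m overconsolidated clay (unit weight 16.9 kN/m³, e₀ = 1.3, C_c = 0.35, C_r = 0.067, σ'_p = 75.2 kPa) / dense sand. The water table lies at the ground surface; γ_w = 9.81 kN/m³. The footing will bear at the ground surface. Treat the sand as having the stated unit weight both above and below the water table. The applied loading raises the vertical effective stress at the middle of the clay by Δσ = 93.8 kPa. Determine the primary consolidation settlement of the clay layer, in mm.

Mid-depth of clay below the ground surface: z = 3.8 + 6.2/2 = 6.9 m.
Total vertical stress at mid-clay: σ_v = 18.5×3.8 + 16.9×3.1 = 122.69 kPa.
Pore pressure: u = 9.81×(6.9 − 0) = 67.689 kPa.
Initial effective stress: σ'_0 = σ_v − u = 122.69 − 67.689 = 55.001 kPa.
Final effective stress: σ'_f = 55.001 + 93.8 = 148.8 kPa.
σ'_f = 148.8 > σ'_p = 75.2 kPa, so the stress path crosses the preconsolidation pressure — recompression up to σ'_p, then virgin compression beyond:
S_c = H/(1+e₀)·[C_r·log₁₀(σ'_p/σ'_0) + C_c·log₁₀(σ'_f/σ'_p)]
    = 6.2/2.3 × [0.067×log₁₀(75.2/55.001) + 0.35×log₁₀(148.8/75.2)]
    = 2.6957 × [0.0091018 + 0.10373] = 0.3042 m

S_c ≈ 304 mm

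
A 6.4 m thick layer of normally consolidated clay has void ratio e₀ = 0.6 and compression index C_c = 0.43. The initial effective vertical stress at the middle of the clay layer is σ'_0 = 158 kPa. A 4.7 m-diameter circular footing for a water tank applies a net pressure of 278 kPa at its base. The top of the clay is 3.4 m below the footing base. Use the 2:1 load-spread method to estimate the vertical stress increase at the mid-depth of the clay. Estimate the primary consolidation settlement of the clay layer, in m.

Mid-depth of clay below the footing base: z = 3.4 + 6.4/2 = 6.6 m.
Stress increase at mid-clay by the 2:1 spreading method:
Δσ ≈ qD²/(D+z)² = 278×4.7²/(4.7+6.6)² = 48.093 kPa
Final effective stress: σ'_f = σ'_0 + Δσ = 158 + 48.093 = 206.09 kPa.
Normally consolidated clay, so the full stress increment lies on the virgin compression line:
S_c = C_c·H/(1+e₀)·log₁₀(σ'_f/σ'_0) = 0.43×6.4/(1+0.6)×log₁₀(206.09/158)
    = 1.72 × 0.1154 = 0.1985 m

S_c ≈ 0.198 m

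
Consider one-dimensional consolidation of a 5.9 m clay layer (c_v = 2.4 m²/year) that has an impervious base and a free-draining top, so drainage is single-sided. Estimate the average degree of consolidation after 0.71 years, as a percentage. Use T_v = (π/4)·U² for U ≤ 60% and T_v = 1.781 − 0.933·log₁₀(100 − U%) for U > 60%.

U ≈ 25 %

Drainage path length: H_d = H = 5.9 m (single drainage).
T_v = c_v·t/H_d² = 2.4×0.71/5.9² = 0.048951.
T_v = 0.048951 corresponds to the U ≤ 60% branch:
U = √(4T_v/π) = 0.2497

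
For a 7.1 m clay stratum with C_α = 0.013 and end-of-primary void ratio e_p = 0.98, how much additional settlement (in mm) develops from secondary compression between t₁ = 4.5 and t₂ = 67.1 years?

S_s ≈ 54.7 mm

Secondary compression: S_s = C_α·H/(1+e_p)·log₁₀(t₂/t₁)
S_s = 0.013×7.1/(1+0.98)×log₁₀(67.1/4.5)
    = 0.04662 × 1.174 = 0.0547 m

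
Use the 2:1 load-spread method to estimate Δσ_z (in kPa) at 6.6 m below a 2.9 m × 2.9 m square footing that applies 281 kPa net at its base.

By the 2:1 method the load spreads at 1 horizontal : 2 vertical, so at depth z the loaded area has grown by z in each plan dimension:
Δσ = qBL/((B+z)(L+z)) = 281×2.9×2.9/((2.9+6.6)(2.9+6.6)) = 26.185 kPa

Δσ_z ≈ 26.2 kPa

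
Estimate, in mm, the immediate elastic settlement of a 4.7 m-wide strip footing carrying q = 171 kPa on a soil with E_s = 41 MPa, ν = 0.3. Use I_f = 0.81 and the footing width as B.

Immediate (elastic) settlement: S_e = q·B·(1−ν²)/E_s · I_f.
E_s = 41 MPa = 41000 kPa.
S_e = 171 × 4.7 × (1 − 0.3²) / 41000 × 0.81
    = 171 × 4.7 × 0.91 / 41000 × 0.81
    = 0.01445 m = 14.45 mm

S_e ≈ 14.4 mm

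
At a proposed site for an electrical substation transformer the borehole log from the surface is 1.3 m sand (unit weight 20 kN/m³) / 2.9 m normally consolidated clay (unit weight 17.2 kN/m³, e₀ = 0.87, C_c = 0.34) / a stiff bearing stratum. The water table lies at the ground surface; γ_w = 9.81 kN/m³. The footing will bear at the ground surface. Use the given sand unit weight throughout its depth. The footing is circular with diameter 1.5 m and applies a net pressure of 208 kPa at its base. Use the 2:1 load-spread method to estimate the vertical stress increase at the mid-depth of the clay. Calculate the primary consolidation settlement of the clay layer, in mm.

Mid-depth of clay below the ground surface: z = 1.3 + 2.9/2 = 2.75 m.
Total vertical stress at mid-clay: σ_v = 20×1.3 + 17.2×1.45 = 50.94 kPa.
Pore pressure: u = 9.81×(2.75 − 0) = 26.978 kPa.
Initial effective stress: σ'_0 = σ_v − u = 50.94 − 26.978 = 23.962 kPa.
Stress increase at mid-clay by the 2:1 spreading method:
Δσ ≈ qD²/(D+z)² = 208×1.5²/(1.5+2.75)² = 25.91 kPa
Final effective stress: σ'_f = σ'_0 + Δσ = 23.962 + 25.91 = 49.872 kPa.
Normally consolidated clay, so the full stress increment lies on the virgin compression line:
S_c = C_c·H/(1+e₀)·log₁₀(σ'_f/σ'_0) = 0.34×2.9/(1+0.87)×log₁₀(49.872/23.962)
    = 0.52727 × 0.31833 = 0.1678 m

S_c ≈ 168 mm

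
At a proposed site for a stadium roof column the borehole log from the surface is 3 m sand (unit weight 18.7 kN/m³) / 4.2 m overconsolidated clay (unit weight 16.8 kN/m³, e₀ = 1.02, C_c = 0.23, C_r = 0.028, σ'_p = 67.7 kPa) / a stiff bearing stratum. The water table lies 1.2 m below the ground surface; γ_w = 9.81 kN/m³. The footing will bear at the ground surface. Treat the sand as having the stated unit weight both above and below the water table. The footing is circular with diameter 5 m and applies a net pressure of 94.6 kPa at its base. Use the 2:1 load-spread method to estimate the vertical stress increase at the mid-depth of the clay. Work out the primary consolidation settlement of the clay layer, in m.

S_c ≈ 0.031 m

Mid-depth of clay below the ground surface: z = 3 + 4.2/2 = 5.1 m.
Total vertical stress at mid-clay: σ_v = 18.7×3 + 16.8×2.1 = 91.38 kPa.
Pore pressure: u = 9.81×(5.1 − 1.2) = 38.259 kPa.
Initial effective stress: σ'_0 = σ_v − u = 91.38 − 38.259 = 53.121 kPa.
Stress increase at mid-clay by the 2:1 spreading method:
Δσ ≈ qD²/(D+z)² = 94.6×5²/(5+5.1)² = 23.184 kPa
Final effective stress: σ'_f = 53.121 + 23.184 = 76.305 kPa.
σ'_f = 76.305 > σ'_p = 67.7 kPa, so the stress path crosses the preconsolidation pressure — recompression up to σ'_p, then virgin compression beyond:
S_c = H/(1+e₀)·[C_r·log₁₀(σ'_p/σ'_0) + C_c·log₁₀(σ'_f/σ'_p)]
    = 4.2/2.02 × [0.028×log₁₀(67.7/53.121) + 0.23×log₁₀(76.305/67.7)]
    = 2.0792 × [0.002949 + 0.011952] = 0.03098 m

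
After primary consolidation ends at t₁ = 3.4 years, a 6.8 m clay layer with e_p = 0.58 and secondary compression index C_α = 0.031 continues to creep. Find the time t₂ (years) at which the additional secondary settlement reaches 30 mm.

t₂ ≈ 5.71 years

S_s = C_α·H/(1+e_p)·log₁₀(t₂/t₁) ⇒ log₁₀(t₂/t₁) = S_s·(1+e_p)/(C_α·H).
log₁₀(t₂/t₁) = 0.03 × (1+0.58) / (0.031×6.8) = 0.2249
t₂ = t₁ × 10^0.2249 = 3.4 × 1.678 = 5.706 years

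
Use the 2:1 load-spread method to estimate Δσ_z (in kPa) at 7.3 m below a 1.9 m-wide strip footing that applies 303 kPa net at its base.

By the 2:1 method the load spreads at 1 horizontal : 2 vertical, so at depth z the loaded area has grown by z in each plan dimension:
Δσ = qB/(B+z) = 303×1.9/(1.9+7.3) = 62.576 kPa

Δσ_z ≈ 62.6 kPa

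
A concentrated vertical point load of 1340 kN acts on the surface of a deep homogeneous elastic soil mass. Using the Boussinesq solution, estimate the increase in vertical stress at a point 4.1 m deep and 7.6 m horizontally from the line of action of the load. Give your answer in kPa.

Boussinesq vertical stress below a point load on an elastic half-space:
Δσ_z = 3P/(2πz²) · [1 + (r/z)²]^(−5/2)
r/z = 7.6/4.1 = 1.8537; [1+(r/z)²]^(−5/2) = 0.024127.
Δσ_z = 3×1340/(2π×4.1²) × 0.024127 = 38.061 × 0.024127 = 0.9183 kPa

Δσ_z ≈ 0.918 kPa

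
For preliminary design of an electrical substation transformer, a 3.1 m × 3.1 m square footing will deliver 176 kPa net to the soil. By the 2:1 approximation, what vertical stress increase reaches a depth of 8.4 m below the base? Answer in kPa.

By the 2:1 method the load spreads at 1 horizontal : 2 vertical, so at depth z the loaded area has grown by z in each plan dimension:
Δσ = qBL/((B+z)(L+z)) = 176×3.1×3.1/((3.1+8.4)(3.1+8.4)) = 12.789 kPa

Δσ_z ≈ 12.8 kPa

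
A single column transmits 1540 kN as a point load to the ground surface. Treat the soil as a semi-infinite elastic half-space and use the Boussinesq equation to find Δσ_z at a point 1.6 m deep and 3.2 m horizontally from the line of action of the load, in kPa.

Boussinesq vertical stress below a point load on an elastic half-space:
Δσ_z = 3P/(2πz²) · [1 + (r/z)²]^(−5/2)
r/z = 3.2/1.6 = 2; [1+(r/z)²]^(−5/2) = 0.017889.
Δσ_z = 3×1540/(2π×1.6²) × 0.017889 = 287.22 × 0.017889 = 5.138 kPa

Δσ_z ≈ 5.14 kPa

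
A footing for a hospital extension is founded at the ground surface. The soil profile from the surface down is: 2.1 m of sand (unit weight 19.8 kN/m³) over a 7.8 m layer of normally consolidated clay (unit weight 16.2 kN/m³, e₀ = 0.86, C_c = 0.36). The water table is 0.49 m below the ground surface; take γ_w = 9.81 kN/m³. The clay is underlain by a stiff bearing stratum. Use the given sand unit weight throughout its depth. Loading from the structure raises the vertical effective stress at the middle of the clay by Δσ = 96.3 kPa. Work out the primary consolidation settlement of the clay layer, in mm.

Mid-depth of clay below the ground surface: z = 2.1 + 7.8/2 = 6 m.
Total vertical stress at mid-clay: σ_v = 19.8×2.1 + 16.2×3.9 = 104.76 kPa.
Pore pressure: u = 9.81×(6 − 0.49) = 54.053 kPa.
Initial effective stress: σ'_0 = σ_v − u = 104.76 − 54.053 = 50.707 kPa.
Final effective stress: σ'_f = σ'_0 + Δσ = 50.707 + 96.3 = 147.01 kPa.
Normally consolidated clay, so the full stress increment lies on the virgin compression line:
S_c = C_c·H/(1+e₀)·log₁₀(σ'_f/σ'_0) = 0.36×7.8/(1+0.86)×log₁₀(147.01/50.707)
    = 1.5097 × 0.46228 = 0.6979 m

S_c ≈ 698 mm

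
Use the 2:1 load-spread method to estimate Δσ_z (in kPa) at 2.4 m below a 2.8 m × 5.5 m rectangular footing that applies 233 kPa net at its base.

By the 2:1 method the load spreads at 1 horizontal : 2 vertical, so at depth z the loaded area has grown by z in each plan dimension:
Δσ = qBL/((B+z)(L+z)) = 233×2.8×5.5/((2.8+2.4)(5.5+2.4)) = 87.347 kPa

Δσ_z ≈ 87.3 kPa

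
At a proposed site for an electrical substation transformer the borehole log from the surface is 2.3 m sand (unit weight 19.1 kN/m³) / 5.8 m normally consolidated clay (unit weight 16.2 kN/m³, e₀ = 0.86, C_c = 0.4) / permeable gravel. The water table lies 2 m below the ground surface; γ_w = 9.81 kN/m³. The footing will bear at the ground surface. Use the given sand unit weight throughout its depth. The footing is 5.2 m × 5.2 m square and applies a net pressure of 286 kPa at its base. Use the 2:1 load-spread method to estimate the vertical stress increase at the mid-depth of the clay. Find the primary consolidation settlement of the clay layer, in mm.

Mid-depth of clay below the ground surface: z = 2.3 + 5.8/2 = 5.2 m.
Total vertical stress at mid-clay: σ_v = 19.1×2.3 + 16.2×2.9 = 90.91 kPa.
Pore pressure: u = 9.81×(5.2 − 2) = 31.392 kPa.
Initial effective stress: σ'_0 = σ_v − u = 90.91 − 31.392 = 59.518 kPa.
Stress increase at mid-clay by the 2:1 spreading method:
Δσ = qBL/((B+z)(L+z)) = 286×5.2×5.2/((5.2+5.2)(5.2+5.2)) = 71.5 kPa
Final effective stress: σ'_f = σ'_0 + Δσ = 59.518 + 71.5 = 131.02 kPa.
Normally consolidated clay, so the full stress increment lies on the virgin compression line:
S_c = C_c·H/(1+e₀)·log₁₀(σ'_f/σ'_0) = 0.4×5.8/(1+0.86)×log₁₀(131.02/59.518)
    = 1.2473 × 0.34269 = 0.4274 m

S_c ≈ 427 mm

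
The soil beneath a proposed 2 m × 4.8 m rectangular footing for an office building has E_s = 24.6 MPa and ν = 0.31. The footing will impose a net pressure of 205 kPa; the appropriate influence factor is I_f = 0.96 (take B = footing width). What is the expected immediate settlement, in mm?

Immediate (elastic) settlement: S_e = q·B·(1−ν²)/E_s · I_f.
E_s = 24.6 MPa = 24600 kPa.
S_e = 205 × 2 × (1 − 0.31²) / 24600 × 0.96
    = 205 × 2 × 0.9039 / 24600 × 0.96
    = 0.01446 m = 14.46 mm

S_e ≈ 14.5 mm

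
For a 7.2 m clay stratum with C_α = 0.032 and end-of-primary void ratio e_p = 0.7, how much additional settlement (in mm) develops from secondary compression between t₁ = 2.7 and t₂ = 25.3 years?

Secondary compression: S_s = C_α·H/(1+e_p)·log₁₀(t₂/t₁)
S_s = 0.032×7.2/(1+0.7)×log₁₀(25.3/2.7)
    = 0.1355 × 0.9718 = 0.1317 m

S_s ≈ 132 mm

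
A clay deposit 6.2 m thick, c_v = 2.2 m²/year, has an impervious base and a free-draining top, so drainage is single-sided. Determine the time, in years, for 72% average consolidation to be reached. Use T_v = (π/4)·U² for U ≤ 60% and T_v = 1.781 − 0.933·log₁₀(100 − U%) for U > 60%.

t ≈ 7.53 years

Drainage path length: H_d = H = 6.2 m (single drainage).
U > 60%: T_v = 1.781 − 0.933·log₁₀(100 − 72) = 0.4308.
t = T_v·H_d²/c_v = 0.4308×6.2²/2.2 = 7.527 years.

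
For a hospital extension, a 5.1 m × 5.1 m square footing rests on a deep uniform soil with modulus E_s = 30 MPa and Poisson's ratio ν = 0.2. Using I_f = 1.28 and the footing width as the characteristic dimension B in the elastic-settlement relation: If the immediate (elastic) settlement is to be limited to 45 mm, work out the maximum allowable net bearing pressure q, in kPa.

E_s = 30 MPa = 30000 kPa.
S_e = q·B·(1−ν²)/E_s · I_f  ⇒  q = S_e·E_s / (B·(1−ν²)·I_f).
q = 0.045 × 30000 / (5.1 × 0.96 × 1.28) = 215.4 kPa

q ≈ 215 kPa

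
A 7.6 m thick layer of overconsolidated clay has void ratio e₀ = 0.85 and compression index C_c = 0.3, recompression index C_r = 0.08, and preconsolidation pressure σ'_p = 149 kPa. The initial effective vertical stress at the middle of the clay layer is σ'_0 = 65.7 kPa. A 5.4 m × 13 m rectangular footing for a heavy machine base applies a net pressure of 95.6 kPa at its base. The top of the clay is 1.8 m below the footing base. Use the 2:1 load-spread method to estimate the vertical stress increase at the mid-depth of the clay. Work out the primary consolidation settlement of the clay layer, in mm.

S_c ≈ 57.8 mm

Mid-depth of clay below the footing base: z = 1.8 + 7.6/2 = 5.6 m.
Stress increase at mid-clay by the 2:1 spreading method:
Δσ = qBL/((B+z)(L+z)) = 95.6×5.4×13/((5.4+5.6)(13+5.6)) = 32.801 kPa
Final effective stress: σ'_f = 65.7 + 32.801 = 98.501 kPa.
σ'_f = 98.501 ≤ σ'_p = 149 kPa, so the clay remains overconsolidated and only the recompression index applies:
S_c = C_r·H/(1+e₀)·log₁₀(σ'_f/σ'_0) = 0.08×7.6/1.85×log₁₀(98.501/65.7)
    = 0.32865 × 0.17588 = 0.0578 m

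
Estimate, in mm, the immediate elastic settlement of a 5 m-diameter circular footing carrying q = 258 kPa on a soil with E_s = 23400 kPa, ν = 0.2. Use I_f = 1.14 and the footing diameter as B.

S_e ≈ 60.3 mm

Immediate (elastic) settlement: S_e = q·B·(1−ν²)/E_s · I_f.
S_e = 258 × 5 × (1 − 0.2²) / 23400 × 1.14
    = 258 × 5 × 0.96 / 23400 × 1.14
    = 0.06033 m = 60.33 mm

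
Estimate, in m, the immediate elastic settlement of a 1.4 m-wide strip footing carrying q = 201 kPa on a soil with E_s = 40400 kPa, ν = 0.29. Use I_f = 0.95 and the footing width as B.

Immediate (elastic) settlement: S_e = q·B·(1−ν²)/E_s · I_f.
S_e = 201 × 1.4 × (1 − 0.29²) / 40400 × 0.95
    = 201 × 1.4 × 0.9159 / 40400 × 0.95
    = 0.006061 m

S_e ≈ 0.00606 m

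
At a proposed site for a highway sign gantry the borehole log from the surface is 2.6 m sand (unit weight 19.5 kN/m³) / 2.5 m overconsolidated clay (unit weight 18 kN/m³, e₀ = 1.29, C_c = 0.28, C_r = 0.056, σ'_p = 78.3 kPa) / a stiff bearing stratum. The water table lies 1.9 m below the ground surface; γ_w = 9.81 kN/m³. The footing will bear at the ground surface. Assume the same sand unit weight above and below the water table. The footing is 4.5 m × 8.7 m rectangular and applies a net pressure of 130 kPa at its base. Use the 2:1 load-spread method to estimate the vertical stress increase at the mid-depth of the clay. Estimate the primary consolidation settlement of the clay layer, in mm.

Mid-depth of clay below the ground surface: z = 2.6 + 2.5/2 = 3.85 m.
Total vertical stress at mid-clay: σ_v = 19.5×2.6 + 18×1.25 = 73.2 kPa.
Pore pressure: u = 9.81×(3.85 − 1.9) = 19.13 kPa.
Initial effective stress: σ'_0 = σ_v − u = 73.2 − 19.13 = 54.07 kPa.
Stress increase at mid-clay by the 2:1 spreading method:
Δσ = qBL/((B+z)(L+z)) = 130×4.5×8.7/((4.5+3.85)(8.7+3.85)) = 48.567 kPa
Final effective stress: σ'_f = 54.07 + 48.567 = 102.64 kPa.
σ'_f = 102.64 > σ'_p = 78.3 kPa, so the stress path crosses the preconsolidation pressure — recompression up to σ'_p, then virgin compression beyond:
S_c = H/(1+e₀)·[C_r·log₁₀(σ'_p/σ'_0) + C_c·log₁₀(σ'_f/σ'_p)]
    = 2.5/2.29 × [0.056×log₁₀(78.3/54.07) + 0.28×log₁₀(102.64/78.3)]
    = 1.0917 × [0.0090051 + 0.032915] = 0.04576 m

S_c ≈ 45.8 mm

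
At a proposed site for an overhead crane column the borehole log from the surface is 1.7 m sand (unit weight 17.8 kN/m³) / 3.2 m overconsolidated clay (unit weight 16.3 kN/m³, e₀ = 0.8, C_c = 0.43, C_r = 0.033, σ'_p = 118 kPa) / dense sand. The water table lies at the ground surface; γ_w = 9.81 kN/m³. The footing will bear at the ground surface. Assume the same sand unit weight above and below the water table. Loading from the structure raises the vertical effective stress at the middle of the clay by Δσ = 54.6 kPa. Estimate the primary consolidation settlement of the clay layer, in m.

Mid-depth of clay below the ground surface: z = 1.7 + 3.2/2 = 3.3 m.
Total vertical stress at mid-clay: σ_v = 17.8×1.7 + 16.3×1.6 = 56.34 kPa.
Pore pressure: u = 9.81×(3.3 − 0) = 32.373 kPa.
Initial effective stress: σ'_0 = σ_v − u = 56.34 − 32.373 = 23.967 kPa.
Final effective stress: σ'_f = 23.967 + 54.6 = 78.567 kPa.
σ'_f = 78.567 ≤ σ'_p = 118 kPa, so the clay remains overconsolidated and only the recompression index applies:
S_c = C_r·H/(1+e₀)·log₁₀(σ'_f/σ'_0) = 0.033×3.2/1.8×log₁₀(78.567/23.967)
    = 0.058667 × 0.51563 = 0.03025 m

S_c ≈ 0.0303 m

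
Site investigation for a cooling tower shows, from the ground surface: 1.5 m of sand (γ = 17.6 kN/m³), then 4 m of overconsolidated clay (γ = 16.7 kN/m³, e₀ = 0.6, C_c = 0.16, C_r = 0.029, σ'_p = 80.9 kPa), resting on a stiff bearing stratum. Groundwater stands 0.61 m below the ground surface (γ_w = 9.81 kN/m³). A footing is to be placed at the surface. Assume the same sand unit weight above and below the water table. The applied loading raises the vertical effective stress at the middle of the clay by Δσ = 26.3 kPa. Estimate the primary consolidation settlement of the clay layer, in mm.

Mid-depth of clay below the ground surface: z = 1.5 + 4/2 = 3.5 m.
Total vertical stress at mid-clay: σ_v = 17.6×1.5 + 16.7×2 = 59.8 kPa.
Pore pressure: u = 9.81×(3.5 − 0.61) = 28.351 kPa.
Initial effective stress: σ'_0 = σ_v − u = 59.8 − 28.351 = 31.449 kPa.
Final effective stress: σ'_f = 31.449 + 26.3 = 57.749 kPa.
σ'_f = 57.749 ≤ σ'_p = 80.9 kPa, so the clay remains overconsolidated and only the recompression index applies:
S_c = C_r·H/(1+e₀)·log₁₀(σ'_f/σ'_0) = 0.029×4/1.6×log₁₀(57.749/31.449)
    = 0.0725 × 0.26394 = 0.01914 m

S_c ≈ 19.1 mm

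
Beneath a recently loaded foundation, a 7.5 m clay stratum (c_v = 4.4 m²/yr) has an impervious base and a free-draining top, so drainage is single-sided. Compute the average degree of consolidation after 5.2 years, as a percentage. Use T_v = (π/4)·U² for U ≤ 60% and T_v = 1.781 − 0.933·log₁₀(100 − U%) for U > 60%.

Drainage path length: H_d = H = 7.5 m (single drainage).
T_v = c_v·t/H_d² = 4.4×5.2/7.5² = 0.40676.
T_v = 0.40676 corresponds to the U > 60% branch:
U = 1 − 10^((1.781 − T_v)/0.933)/100 = 0.7029

U ≈ 70.3 %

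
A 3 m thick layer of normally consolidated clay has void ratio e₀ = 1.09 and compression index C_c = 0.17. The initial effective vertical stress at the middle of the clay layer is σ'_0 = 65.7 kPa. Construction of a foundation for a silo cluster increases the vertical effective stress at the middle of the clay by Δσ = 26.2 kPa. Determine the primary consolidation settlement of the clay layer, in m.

Final effective stress: σ'_f = σ'_0 + Δσ = 65.7 + 26.2 = 91.9 kPa.
Normally consolidated clay, so the full stress increment lies on the virgin compression line:
S_c = C_c·H/(1+e₀)·log₁₀(σ'_f/σ'_0) = 0.17×3/(1+1.09)×log₁₀(91.9/65.7)
    = 0.24402 × 0.14575 = 0.03557 m

S_c ≈ 0.0356 m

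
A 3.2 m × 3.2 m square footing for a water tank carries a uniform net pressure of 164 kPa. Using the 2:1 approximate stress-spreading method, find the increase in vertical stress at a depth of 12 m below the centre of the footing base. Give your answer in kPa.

By the 2:1 method the load spreads at 1 horizontal : 2 vertical, so at depth z the loaded area has grown by z in each plan dimension:
Δσ = qBL/((B+z)(L+z)) = 164×3.2×3.2/((3.2+12)(3.2+12)) = 7.2687 kPa

Δσ_z ≈ 7.27 kPa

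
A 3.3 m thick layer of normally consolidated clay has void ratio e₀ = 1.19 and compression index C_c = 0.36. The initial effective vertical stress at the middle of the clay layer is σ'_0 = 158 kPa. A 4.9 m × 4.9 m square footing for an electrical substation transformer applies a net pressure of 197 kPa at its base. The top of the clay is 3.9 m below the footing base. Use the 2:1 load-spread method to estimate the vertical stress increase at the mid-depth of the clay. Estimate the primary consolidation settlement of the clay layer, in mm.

S_c ≈ 57.1 mm

Mid-depth of clay below the footing base: z = 3.9 + 3.3/2 = 5.55 m.
Stress increase at mid-clay by the 2:1 spreading method:
Δσ = qBL/((B+z)(L+z)) = 197×4.9×4.9/((4.9+5.55)(4.9+5.55)) = 43.314 kPa
Final effective stress: σ'_f = σ'_0 + Δσ = 158 + 43.314 = 201.31 kPa.
Normally consolidated clay, so the full stress increment lies on the virgin compression line:
S_c = C_c·H/(1+e₀)·log₁₀(σ'_f/σ'_0) = 0.36×3.3/(1+1.19)×log₁₀(201.31/158)
    = 0.54247 × 0.10521 = 0.05707 m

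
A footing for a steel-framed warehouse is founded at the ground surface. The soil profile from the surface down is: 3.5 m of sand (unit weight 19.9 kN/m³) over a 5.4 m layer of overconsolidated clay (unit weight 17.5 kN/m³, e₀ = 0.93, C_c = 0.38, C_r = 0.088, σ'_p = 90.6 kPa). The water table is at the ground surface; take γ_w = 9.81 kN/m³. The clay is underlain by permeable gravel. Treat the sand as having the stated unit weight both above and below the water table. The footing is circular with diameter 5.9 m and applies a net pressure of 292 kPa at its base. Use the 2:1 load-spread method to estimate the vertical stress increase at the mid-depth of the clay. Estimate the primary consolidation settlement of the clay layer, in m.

S_c ≈ 0.202 m

Mid-depth of clay below the ground surface: z = 3.5 + 5.4/2 = 6.2 m.
Total vertical stress at mid-clay: σ_v = 19.9×3.5 + 17.5×2.7 = 116.9 kPa.
Pore pressure: u = 9.81×(6.2 − 0) = 60.822 kPa.
Initial effective stress: σ'_0 = σ_v − u = 116.9 − 60.822 = 56.078 kPa.
Stress increase at mid-clay by the 2:1 spreading method:
Δσ ≈ qD²/(D+z)² = 292×5.9²/(5.9+6.2)² = 69.425 kPa
Final effective stress: σ'_f = 56.078 + 69.425 = 125.5 kPa.
σ'_f = 125.5 > σ'_p = 90.6 kPa, so the stress path crosses the preconsolidation pressure — recompression up to σ'_p, then virgin compression beyond:
S_c = H/(1+e₀)·[C_r·log₁₀(σ'_p/σ'_0) + C_c·log₁₀(σ'_f/σ'_p)]
    = 5.4/1.93 × [0.088×log₁₀(90.6/56.078) + 0.38×log₁₀(125.5/90.6)]
    = 2.7979 × [0.018334 + 0.053776] = 0.2018 m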